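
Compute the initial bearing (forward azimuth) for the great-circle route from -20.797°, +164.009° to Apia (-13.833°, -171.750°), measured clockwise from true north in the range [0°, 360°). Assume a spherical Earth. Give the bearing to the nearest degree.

Δλ = -171.750 − 164.009 = -335.759°; wrapped into (−180°, 180°]: 24.241°.
θ = atan2( sin Δλ · cos φ₂ , cos φ₁ · sin φ₂ − sin φ₁ · cos φ₂ · cos Δλ )
  = atan2(0.39867, 0.09085) = 77.163° → normalised to [0°, 360°): 77.163°.

77°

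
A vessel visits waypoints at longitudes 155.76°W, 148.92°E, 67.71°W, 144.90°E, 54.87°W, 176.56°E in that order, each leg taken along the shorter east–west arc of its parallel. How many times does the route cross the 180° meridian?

5

Leg 1: -155.76° → +148.92°, shortest Δλ = -55.32° (west) — crosses 180°.
Leg 2: +148.92° → -67.71°, shortest Δλ = 143.37° (east) — crosses 180°.
Leg 3: -67.71° → +144.90°, shortest Δλ = -147.39° (west) — crosses 180°.
Leg 4: +144.90° → -54.87°, shortest Δλ = 160.23° (east) — crosses 180°.
Leg 5: -54.87° → +176.56°, shortest Δλ = -128.57° (west) — crosses 180°.
Total crossings: 5.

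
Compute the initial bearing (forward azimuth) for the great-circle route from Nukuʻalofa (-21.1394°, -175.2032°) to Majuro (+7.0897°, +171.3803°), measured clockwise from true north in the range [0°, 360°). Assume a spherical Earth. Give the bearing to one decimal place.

Δλ = 171.3803 − -175.2032 = 346.5835°; wrapped into (−180°, 180°]: -13.4165°.
θ = atan2( sin Δλ · cos φ₂ , cos φ₁ · sin φ₂ − sin φ₁ · cos φ₂ · cos Δλ )
  = atan2(-0.23025, 0.46323) = -26.430° → normalised to [0°, 360°): 333.570°.

333.6°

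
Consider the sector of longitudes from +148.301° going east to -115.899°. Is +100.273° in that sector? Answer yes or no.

No

Band width going east from +148.301° to -115.899°: ((-115.899 − 148.301) mod 360) = 95.800°.
Offset of +100.273° east of the west edge: ((100.273 − 148.301) mod 360) = 311.972°.
311.972° > 95.800° ⇒ outside.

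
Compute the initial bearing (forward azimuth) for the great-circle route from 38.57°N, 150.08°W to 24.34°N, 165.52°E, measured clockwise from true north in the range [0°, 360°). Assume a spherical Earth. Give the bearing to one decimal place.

262.5°

Δλ = 165.52 − -150.08 = 315.60°; wrapped into (−180°, 180°]: -44.40°.
θ = atan2( sin Δλ · cos φ₂ , cos φ₁ · sin φ₂ − sin φ₁ · cos φ₂ · cos Δλ )
  = atan2(-0.63747, -0.08362) = -97.473° → normalised to [0°, 360°): 262.527°.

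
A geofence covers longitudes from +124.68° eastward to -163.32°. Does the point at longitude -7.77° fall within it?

Band width going east from +124.68° to -163.32°: ((-163.32 − 124.68) mod 360) = 72.00°.
Offset of -7.77° east of the west edge: ((-7.77 − 124.68) mod 360) = 227.55°.
227.55° > 72.00° ⇒ outside.

No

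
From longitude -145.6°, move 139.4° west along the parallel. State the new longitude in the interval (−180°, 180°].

+75.0°

Start at -145.6°; shift −139.4° → -285.0°.
-285.0° lies outside (−180°, 180°]; add 360° → +75.0°.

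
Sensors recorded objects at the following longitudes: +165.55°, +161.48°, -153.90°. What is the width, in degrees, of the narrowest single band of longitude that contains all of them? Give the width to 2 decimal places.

Sort the longitudes: -153.90°, +161.48°, +165.55°.
Eastward gaps between consecutive values (wrapping around): 315.38°, 4.07°, 40.55°.
Largest gap = 315.38° ⇒ minimal covering band is its complement: 360° − 315.38° = 44.62°.
Band runs from +161.48° eastward to -153.90°, crossing the antimeridian.

44.62°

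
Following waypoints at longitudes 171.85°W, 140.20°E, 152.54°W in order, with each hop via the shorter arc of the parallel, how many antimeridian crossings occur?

Leg 1: -171.85° → +140.20°, shortest Δλ = -47.95° (west) — crosses 180°.
Leg 2: +140.20° → -152.54°, shortest Δλ = 67.26° (east) — crosses 180°.
Total crossings: 2.

2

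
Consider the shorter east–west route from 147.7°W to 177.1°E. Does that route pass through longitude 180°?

Yes

Naïve |177.1 − -147.7| = 324.8° > 180°, so the shorter arc goes the other way round — across 180°.
Signed shortest Δλ = ((177.1 − -147.7 + 180) mod 360) − 180 = -35.2°.
Going west by 35.2° from -147.7° passes through 180° before reaching +177.1°.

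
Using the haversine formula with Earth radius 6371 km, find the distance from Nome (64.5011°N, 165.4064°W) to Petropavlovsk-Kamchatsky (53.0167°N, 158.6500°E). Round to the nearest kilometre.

Δλ = 158.6500 − -165.4064 = 324.0564°; wrapped into (−180°, 180°]: -35.9436°.
Δφ = 53.0167 − 64.5011 = -11.4844°.
a = sin²(Δφ/2) + cos φ₁ · cos φ₂ · sin²(Δλ/2) = 0.034666.
c = 2·atan2(√a, √(1−a)) = 0.37456 rad → d = 6371·c ≈ 2386.33 km.

2386 km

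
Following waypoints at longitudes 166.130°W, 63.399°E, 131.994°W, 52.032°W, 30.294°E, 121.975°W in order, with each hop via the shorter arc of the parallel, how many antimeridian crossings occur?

2

Leg 1: -166.130° → +63.399°, shortest Δλ = -130.471° (west) — crosses 180°.
Leg 2: +63.399° → -131.994°, shortest Δλ = 164.607° (east) — crosses 180°.
Leg 3: -131.994° → -52.032°, shortest Δλ = 79.962° (east) — does not cross 180°.
Leg 4: -52.032° → +30.294°, shortest Δλ = 82.326° (east) — does not cross 180°.
Leg 5: +30.294° → -121.975°, shortest Δλ = -152.269° (west) — does not cross 180°.
Total crossings: 2.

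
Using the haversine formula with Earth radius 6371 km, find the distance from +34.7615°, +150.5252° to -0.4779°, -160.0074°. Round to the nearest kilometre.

Δλ = -160.0074 − 150.5252 = -310.5326°; wrapped into (−180°, 180°]: 49.4674°.
Δφ = -0.4779 − 34.7615 = -35.2394°.
a = sin²(Δφ/2) + cos φ₁ · cos φ₂ · sin²(Δλ/2) = 0.235438.
c = 2·atan2(√a, √(1−a)) = 1.01323 rad → d = 6371·c ≈ 6455.28 km.

6455 km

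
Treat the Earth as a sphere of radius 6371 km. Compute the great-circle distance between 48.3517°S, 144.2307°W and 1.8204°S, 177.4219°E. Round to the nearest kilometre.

6338 km

Δλ = 177.4219 − -144.2307 = 321.6526°; wrapped into (−180°, 180°]: -38.3474°.
Δφ = -1.8204 − -48.3517 = 46.5313°.
a = sin²(Δφ/2) + cos φ₁ · cos φ₂ · sin²(Δλ/2) = 0.227669.
c = 2·atan2(√a, √(1−a)) = 0.99481 rad → d = 6371·c ≈ 6337.94 km.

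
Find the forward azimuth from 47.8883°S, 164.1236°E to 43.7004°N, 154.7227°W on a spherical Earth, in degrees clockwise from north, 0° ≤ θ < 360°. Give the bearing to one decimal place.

Δλ = -154.7227 − 164.1236 = -318.8463°; wrapped into (−180°, 180°]: 41.1537°.
θ = atan2( sin Δλ · cos φ₂ , cos φ₁ · sin φ₂ − sin φ₁ · cos φ₂ · cos Δλ )
  = atan2(0.47577, 0.86712) = 28.753° → normalised to [0°, 360°): 28.753°.

28.8°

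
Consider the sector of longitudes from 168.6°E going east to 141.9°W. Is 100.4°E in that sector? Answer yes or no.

No

Band width going east from +168.6° to -141.9°: ((-141.9 − 168.6) mod 360) = 49.5°.
Offset of +100.4° east of the west edge: ((100.4 − 168.6) mod 360) = 291.8°.
291.8° > 49.5° ⇒ outside.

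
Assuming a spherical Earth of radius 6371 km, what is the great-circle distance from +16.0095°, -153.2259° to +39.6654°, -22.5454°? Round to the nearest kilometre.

11991 km

Δλ = -22.5454 − -153.2259 = 130.6805°.
Δφ = 39.6654 − 16.0095 = 23.6559°.
a = sin²(Δφ/2) + cos φ₁ · cos φ₂ · sin²(Δλ/2) = 0.653137.
c = 2·atan2(√a, √(1−a)) = 1.88207 rad → d = 6371·c ≈ 11990.69 km.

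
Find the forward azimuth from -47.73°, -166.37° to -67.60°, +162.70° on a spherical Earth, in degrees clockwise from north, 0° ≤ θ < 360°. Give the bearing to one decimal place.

207.3°

Δλ = 162.70 − -166.37 = 329.07°; wrapped into (−180°, 180°]: -30.93°.
θ = atan2( sin Δλ · cos φ₂ , cos φ₁ · sin φ₂ − sin φ₁ · cos φ₂ · cos Δλ )
  = atan2(-0.19587, -0.37999) = -152.731° → normalised to [0°, 360°): 207.269°.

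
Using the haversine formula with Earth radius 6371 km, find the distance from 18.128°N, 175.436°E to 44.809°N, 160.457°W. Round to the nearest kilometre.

3715 km

Δλ = -160.457 − 175.436 = -335.893°; wrapped into (−180°, 180°]: 24.107°.
Δφ = 44.809 − 18.128 = 26.681°.
a = sin²(Δφ/2) + cos φ₁ · cos φ₂ · sin²(Δλ/2) = 0.082642.
c = 2·atan2(√a, √(1−a)) = 0.58318 rad → d = 6371·c ≈ 3715.44 km.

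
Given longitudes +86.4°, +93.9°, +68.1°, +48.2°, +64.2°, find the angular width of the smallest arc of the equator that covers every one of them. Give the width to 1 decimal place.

Sort the longitudes: +48.2°, +64.2°, +68.1°, +86.4°, +93.9°.
Eastward gaps between consecutive values (wrapping around): 16.0°, 3.9°, 18.3°, 7.5°, 314.3°.
Largest gap = 314.3° ⇒ minimal covering band is its complement: 360° − 314.3° = 45.7°.
Band runs from +48.2° eastward to +93.9°.

45.7°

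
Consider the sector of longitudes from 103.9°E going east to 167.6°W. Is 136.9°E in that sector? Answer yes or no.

Yes

Band width going east from +103.9° to -167.6°: ((-167.6 − 103.9) mod 360) = 88.5°.
Offset of +136.9° east of the west edge: ((136.9 − 103.9) mod 360) = 33.0°.
33.0° ≤ 88.5° ⇒ inside.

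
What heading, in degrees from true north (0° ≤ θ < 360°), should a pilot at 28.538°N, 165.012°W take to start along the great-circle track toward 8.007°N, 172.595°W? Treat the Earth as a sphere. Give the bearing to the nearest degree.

201°

Δλ = -172.595 − -165.012 = -7.583°.
θ = atan2( sin Δλ · cos φ₂ , cos φ₁ · sin φ₂ − sin φ₁ · cos φ₂ · cos Δλ )
  = atan2(-0.13068, -0.34658) = -159.341° → normalised to [0°, 360°): 200.659°.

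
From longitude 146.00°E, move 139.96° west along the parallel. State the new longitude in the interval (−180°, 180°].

Start at +146.00°; shift −139.96° → +6.04°.
+6.04° already lies in (−180°, 180°].

6.04°E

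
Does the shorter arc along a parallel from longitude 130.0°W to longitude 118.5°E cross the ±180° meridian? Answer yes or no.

Yes

Naïve |118.5 − -130.0| = 248.5° > 180°, so the shorter arc goes the other way round — across 180°.
Signed shortest Δλ = ((118.5 − -130.0 + 180) mod 360) − 180 = -111.5°.
Going west by 111.5° from -130.0° passes through 180° before reaching +118.5°.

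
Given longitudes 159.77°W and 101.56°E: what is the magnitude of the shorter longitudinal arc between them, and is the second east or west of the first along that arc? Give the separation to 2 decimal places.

Raw difference: 101.56 − -159.77 = 261.33°.
Normalise into (−180°, 180°]: 261.33° − 360° = -98.67°.
Negative ⇒ the second point lies to the west; separation 98.67°.

98.67° west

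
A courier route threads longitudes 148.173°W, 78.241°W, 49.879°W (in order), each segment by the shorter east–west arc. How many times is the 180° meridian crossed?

Leg 1: -148.173° → -78.241°, shortest Δλ = 69.932° (east) — does not cross 180°.
Leg 2: -78.241° → -49.879°, shortest Δλ = 28.362° (east) — does not cross 180°.
Total crossings: 0.

0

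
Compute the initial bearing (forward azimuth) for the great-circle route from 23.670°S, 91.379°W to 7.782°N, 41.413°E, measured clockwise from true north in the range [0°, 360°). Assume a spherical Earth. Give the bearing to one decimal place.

101.4°

Δλ = 41.413 − -91.379 = 132.792°.
θ = atan2( sin Δλ · cos φ₂ , cos φ₁ · sin φ₂ − sin φ₁ · cos φ₂ · cos Δλ )
  = atan2(0.72707, -0.14621) = 101.370° → normalised to [0°, 360°): 101.370°.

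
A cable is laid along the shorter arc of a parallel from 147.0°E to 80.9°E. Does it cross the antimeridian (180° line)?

No

Signed shortest Δλ = ((80.9 − 147.0 + 180) mod 360) − 180 = -66.1°.
Going west by 66.1° from +147.0° reaches +80.9° without touching 180°.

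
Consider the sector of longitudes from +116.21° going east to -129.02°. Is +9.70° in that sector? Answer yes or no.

No

Band width going east from +116.21° to -129.02°: ((-129.02 − 116.21) mod 360) = 114.77°.
Offset of +9.70° east of the west edge: ((9.70 − 116.21) mod 360) = 253.49°.
253.49° > 114.77° ⇒ outside.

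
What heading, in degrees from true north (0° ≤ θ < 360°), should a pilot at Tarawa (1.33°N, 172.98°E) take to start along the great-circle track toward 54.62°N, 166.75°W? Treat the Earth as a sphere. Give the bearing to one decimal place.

14.0°

Δλ = -166.75 − 172.98 = -339.73°; wrapped into (−180°, 180°]: 20.27°.
θ = atan2( sin Δλ · cos φ₂ , cos φ₁ · sin φ₂ − sin φ₁ · cos φ₂ · cos Δλ )
  = atan2(0.20059, 0.80250) = 14.034° → normalised to [0°, 360°): 14.034°.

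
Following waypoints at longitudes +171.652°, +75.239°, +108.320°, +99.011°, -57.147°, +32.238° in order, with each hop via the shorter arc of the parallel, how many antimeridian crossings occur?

Leg 1: +171.652° → +75.239°, shortest Δλ = -96.413° (west) — does not cross 180°.
Leg 2: +75.239° → +108.320°, shortest Δλ = 33.081° (east) — does not cross 180°.
Leg 3: +108.320° → +99.011°, shortest Δλ = -9.309° (west) — does not cross 180°.
Leg 4: +99.011° → -57.147°, shortest Δλ = -156.158° (west) — does not cross 180°.
Leg 5: -57.147° → +32.238°, shortest Δλ = 89.385° (east) — does not cross 180°.
Total crossings: 0.

0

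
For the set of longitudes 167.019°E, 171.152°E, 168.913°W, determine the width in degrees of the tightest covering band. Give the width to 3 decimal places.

Sort the longitudes: -168.913°, +167.019°, +171.152°.
Eastward gaps between consecutive values (wrapping around): 335.932°, 4.133°, 19.935°.
Largest gap = 335.932° ⇒ minimal covering band is its complement: 360° − 335.932° = 24.068°.
Band runs from +167.019° eastward to -168.913°, crossing the antimeridian.

24.068°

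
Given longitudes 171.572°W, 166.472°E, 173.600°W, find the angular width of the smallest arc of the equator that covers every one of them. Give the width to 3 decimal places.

Sort the longitudes: -173.600°, -171.572°, +166.472°.
Eastward gaps between consecutive values (wrapping around): 2.028°, 338.044°, 19.928°.
Largest gap = 338.044° ⇒ minimal covering band is its complement: 360° − 338.044° = 21.956°.
Band runs from +166.472° eastward to -171.572°, crossing the antimeridian.

21.956°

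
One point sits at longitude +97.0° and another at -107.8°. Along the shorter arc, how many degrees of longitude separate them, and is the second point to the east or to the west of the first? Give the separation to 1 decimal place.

Raw difference: -107.8 − 97.0 = -204.8°.
Normalise into (−180°, 180°]: -204.8° + 360° = 155.2°.
Positive ⇒ the second point lies to the east; separation 155.2°.

155.2° east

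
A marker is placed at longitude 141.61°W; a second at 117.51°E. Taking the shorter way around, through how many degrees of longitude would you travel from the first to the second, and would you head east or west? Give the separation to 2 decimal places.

Raw difference: 117.51 − -141.61 = 259.12°.
Normalise into (−180°, 180°]: 259.12° − 360° = -100.88°.
Negative ⇒ the second point lies to the west; separation 100.88°.

100.88° west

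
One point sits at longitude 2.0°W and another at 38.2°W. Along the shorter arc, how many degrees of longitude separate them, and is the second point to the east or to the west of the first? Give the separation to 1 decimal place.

36.2° west

Raw difference: -38.2 − -2.0 = -36.2°.
Normalise into (−180°, 180°]: -36.2° stays -36.2°.
Negative ⇒ the second point lies to the west; separation 36.2°.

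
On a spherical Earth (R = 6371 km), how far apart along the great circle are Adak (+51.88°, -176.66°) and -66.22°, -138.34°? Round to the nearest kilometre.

13526 km

Δλ = -138.34 − -176.66 = 38.32°.
Δφ = -66.22 − 51.88 = -118.10°.
a = sin²(Δφ/2) + cos φ₁ · cos φ₂ · sin²(Δλ/2) = 0.762319.
c = 2·atan2(√a, √(1−a)) = 2.12309 rad → d = 6371·c ≈ 13526.18 km.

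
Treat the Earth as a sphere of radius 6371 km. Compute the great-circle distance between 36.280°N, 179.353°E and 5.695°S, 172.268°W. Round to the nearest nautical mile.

2564 nmi

Δλ = -172.268 − 179.353 = -351.621°; wrapped into (−180°, 180°]: 8.379°.
Δφ = -5.695 − 36.280 = -41.975°.
a = sin²(Δφ/2) + cos φ₁ · cos φ₂ · sin²(Δλ/2) = 0.132563.
c = 2·atan2(√a, √(1−a)) = 0.74531 rad → d = 6371·c ≈ 4748.40 km ≈ 2563.93 nmi.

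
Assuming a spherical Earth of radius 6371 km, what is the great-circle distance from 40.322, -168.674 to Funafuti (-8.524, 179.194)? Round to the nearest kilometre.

Δλ = 179.194 − -168.674 = 347.868°; wrapped into (−180°, 180°]: -12.132°.
Δφ = -8.524 − 40.322 = -48.846°.
a = sin²(Δφ/2) + cos φ₁ · cos φ₂ · sin²(Δλ/2) = 0.179377.
c = 2·atan2(√a, √(1−a)) = 0.87468 rad → d = 6371·c ≈ 5572.56 km.

5573 km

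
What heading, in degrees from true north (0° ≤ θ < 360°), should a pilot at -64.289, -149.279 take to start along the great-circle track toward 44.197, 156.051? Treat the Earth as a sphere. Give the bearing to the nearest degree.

Δλ = 156.051 − -149.279 = 305.330°; wrapped into (−180°, 180°]: -54.670°.
θ = atan2( sin Δλ · cos φ₂ , cos φ₁ · sin φ₂ − sin φ₁ · cos φ₂ · cos Δλ )
  = atan2(-0.58491, 0.67599) = -40.869° → normalised to [0°, 360°): 319.131°.

319°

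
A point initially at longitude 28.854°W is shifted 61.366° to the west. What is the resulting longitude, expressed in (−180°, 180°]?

90.220°W

Start at -28.854°; shift −61.366° → -90.220°.
-90.220° already lies in (−180°, 180°].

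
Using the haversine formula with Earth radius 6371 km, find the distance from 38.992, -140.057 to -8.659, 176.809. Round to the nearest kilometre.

6919 km

Δλ = 176.809 − -140.057 = 316.866°; wrapped into (−180°, 180°]: -43.134°.
Δφ = -8.659 − 38.992 = -47.651°.
a = sin²(Δφ/2) + cos φ₁ · cos φ₂ · sin²(Δλ/2) = 0.267002.
c = 2·atan2(√a, √(1−a)) = 1.08604 rad → d = 6371·c ≈ 6919.13 km.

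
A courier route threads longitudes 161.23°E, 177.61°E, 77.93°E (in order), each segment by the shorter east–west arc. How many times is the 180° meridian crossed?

0

Leg 1: +161.23° → +177.61°, shortest Δλ = 16.38° (east) — does not cross 180°.
Leg 2: +177.61° → +77.93°, shortest Δλ = -99.68° (west) — does not cross 180°.
Total crossings: 0.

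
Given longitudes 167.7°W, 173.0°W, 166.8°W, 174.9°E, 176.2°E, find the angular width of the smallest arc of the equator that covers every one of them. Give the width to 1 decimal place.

18.3°

Sort the longitudes: -173.0°, -167.7°, -166.8°, +174.9°, +176.2°.
Eastward gaps between consecutive values (wrapping around): 5.3°, 0.9°, 341.7°, 1.3°, 10.8°.
Largest gap = 341.7° ⇒ minimal covering band is its complement: 360° − 341.7° = 18.3°.
Band runs from +174.9° eastward to -166.8°, crossing the antimeridian.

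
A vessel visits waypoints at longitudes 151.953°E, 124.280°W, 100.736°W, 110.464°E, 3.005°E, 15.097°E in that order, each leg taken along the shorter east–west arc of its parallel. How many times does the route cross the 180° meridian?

Leg 1: +151.953° → -124.280°, shortest Δλ = 83.767° (east) — crosses 180°.
Leg 2: -124.280° → -100.736°, shortest Δλ = 23.544° (east) — does not cross 180°.
Leg 3: -100.736° → +110.464°, shortest Δλ = -148.8° (west) — crosses 180°.
Leg 4: +110.464° → +3.005°, shortest Δλ = -107.459° (west) — does not cross 180°.
Leg 5: +3.005° → +15.097°, shortest Δλ = 12.092° (east) — does not cross 180°.
Total crossings: 2.

2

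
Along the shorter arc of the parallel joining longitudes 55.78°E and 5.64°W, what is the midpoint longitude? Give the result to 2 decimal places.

Signed shortest Δλ from +55.78° to -5.64° is -61.42°.
Midpoint longitude = +55.78° + (-61.42°)/2 = +55.78° − 30.71° = +25.07°.

25.07°E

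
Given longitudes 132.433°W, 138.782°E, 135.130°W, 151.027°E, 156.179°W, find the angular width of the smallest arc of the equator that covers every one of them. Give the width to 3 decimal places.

88.785°

Sort the longitudes: -156.179°, -135.130°, -132.433°, +138.782°, +151.027°.
Eastward gaps between consecutive values (wrapping around): 21.049°, 2.697°, 271.215°, 12.245°, 52.794°.
Largest gap = 271.215° ⇒ minimal covering band is its complement: 360° − 271.215° = 88.785°.
Band runs from +138.782° eastward to -132.433°, crossing the antimeridian.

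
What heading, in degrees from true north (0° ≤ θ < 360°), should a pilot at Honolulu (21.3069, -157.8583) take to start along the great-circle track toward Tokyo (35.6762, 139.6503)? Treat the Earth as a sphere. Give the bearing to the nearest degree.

299°

Δλ = 139.6503 − -157.8583 = 297.5086°; wrapped into (−180°, 180°]: -62.4914°.
θ = atan2( sin Δλ · cos φ₂ , cos φ₁ · sin φ₂ − sin φ₁ · cos φ₂ · cos Δλ )
  = atan2(-0.72049, 0.40701) = -60.538° → normalised to [0°, 360°): 299.462°.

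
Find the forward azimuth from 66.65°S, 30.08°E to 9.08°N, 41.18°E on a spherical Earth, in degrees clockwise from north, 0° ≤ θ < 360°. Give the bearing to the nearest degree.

Δλ = 41.18 − 30.08 = 11.10°.
θ = atan2( sin Δλ · cos φ₂ , cos φ₁ · sin φ₂ − sin φ₁ · cos φ₂ · cos Δλ )
  = atan2(0.19011, 0.95218) = 11.291° → normalised to [0°, 360°): 11.291°.

11°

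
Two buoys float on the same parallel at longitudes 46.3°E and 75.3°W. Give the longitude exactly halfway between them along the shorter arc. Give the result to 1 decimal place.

14.5°W

Signed shortest Δλ from +46.3° to -75.3° is -121.6°.
Midpoint longitude = +46.3° + (-121.6°)/2 = +46.3° − 60.8° = -14.5°.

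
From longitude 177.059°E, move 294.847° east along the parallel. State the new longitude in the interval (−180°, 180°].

Start at +177.059°; shift +294.847° → +471.906°.
+471.906° lies outside (−180°, 180°]; subtract 360° → +111.906°.

111.906°E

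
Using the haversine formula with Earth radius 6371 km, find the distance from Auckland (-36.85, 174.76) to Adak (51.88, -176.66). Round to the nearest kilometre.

9902 km

Δλ = -176.66 − 174.76 = -351.42°; wrapped into (−180°, 180°]: 8.58°.
Δφ = 51.88 − -36.85 = 88.73°.
a = sin²(Δφ/2) + cos φ₁ · cos φ₂ · sin²(Δλ/2) = 0.491682.
c = 2·atan2(√a, √(1−a)) = 1.55416 rad → d = 6371·c ≈ 9901.55 km.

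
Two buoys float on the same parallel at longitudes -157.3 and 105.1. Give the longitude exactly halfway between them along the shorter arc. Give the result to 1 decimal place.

Signed shortest Δλ from -157.3° to +105.1° is -97.6°.
Midpoint longitude = -157.3° + (-97.6°)/2 = -157.3° − 48.8° = -206.1°.
Normalise into (−180°, 180°]: +153.9°.
(The naïve average (-157.3 + +105.1)/2 = -26.1° is on the wrong side of the globe.)

+153.9°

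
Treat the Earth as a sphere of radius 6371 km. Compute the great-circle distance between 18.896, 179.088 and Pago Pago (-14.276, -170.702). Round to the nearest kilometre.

Δλ = -170.702 − 179.088 = -349.790°; wrapped into (−180°, 180°]: 10.210°.
Δφ = -14.276 − 18.896 = -33.172°.
a = sin²(Δφ/2) + cos φ₁ · cos φ₂ · sin²(Δλ/2) = 0.088744.
c = 2·atan2(√a, √(1−a)) = 0.60498 rad → d = 6371·c ≈ 3854.34 km.

3854 km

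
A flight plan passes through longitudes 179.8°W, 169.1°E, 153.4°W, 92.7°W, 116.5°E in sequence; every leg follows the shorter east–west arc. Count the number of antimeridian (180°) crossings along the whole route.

Leg 1: -179.8° → +169.1°, shortest Δλ = -11.1° (west) — crosses 180°.
Leg 2: +169.1° → -153.4°, shortest Δλ = 37.5° (east) — crosses 180°.
Leg 3: -153.4° → -92.7°, shortest Δλ = 60.7° (east) — does not cross 180°.
Leg 4: -92.7° → +116.5°, shortest Δλ = -150.8° (west) — crosses 180°.
Total crossings: 3.

3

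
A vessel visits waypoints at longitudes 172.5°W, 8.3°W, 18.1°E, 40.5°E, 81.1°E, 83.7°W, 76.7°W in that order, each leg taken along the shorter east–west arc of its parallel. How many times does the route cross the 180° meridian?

0

Leg 1: -172.5° → -8.3°, shortest Δλ = 164.2° (east) — does not cross 180°.
Leg 2: -8.3° → +18.1°, shortest Δλ = 26.4° (east) — does not cross 180°.
Leg 3: +18.1° → +40.5°, shortest Δλ = 22.4° (east) — does not cross 180°.
Leg 4: +40.5° → +81.1°, shortest Δλ = 40.6° (east) — does not cross 180°.
Leg 5: +81.1° → -83.7°, shortest Δλ = -164.8° (west) — does not cross 180°.
Leg 6: -83.7° → -76.7°, shortest Δλ = 7.0° (east) — does not cross 180°.
Total crossings: 0.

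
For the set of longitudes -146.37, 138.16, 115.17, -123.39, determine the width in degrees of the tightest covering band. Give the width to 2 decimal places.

121.44°

Sort the longitudes: -146.37°, -123.39°, +115.17°, +138.16°.
Eastward gaps between consecutive values (wrapping around): 22.98°, 238.56°, 22.99°, 75.47°.
Largest gap = 238.56° ⇒ minimal covering band is its complement: 360° − 238.56° = 121.44°.
Band runs from +115.17° eastward to -123.39°, crossing the antimeridian.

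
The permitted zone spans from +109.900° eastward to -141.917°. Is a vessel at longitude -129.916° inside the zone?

No

Band width going east from +109.900° to -141.917°: ((-141.917 − 109.900) mod 360) = 108.183°.
Offset of -129.916° east of the west edge: ((-129.916 − 109.900) mod 360) = 120.184°.
120.184° > 108.183° ⇒ outside.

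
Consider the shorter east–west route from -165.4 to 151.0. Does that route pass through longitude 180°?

Yes

Naïve |151.0 − -165.4| = 316.4° > 180°, so the shorter arc goes the other way round — across 180°.
Signed shortest Δλ = ((151.0 − -165.4 + 180) mod 360) − 180 = -43.6°.
Going west by 43.6° from -165.4° passes through 180° before reaching +151.0°.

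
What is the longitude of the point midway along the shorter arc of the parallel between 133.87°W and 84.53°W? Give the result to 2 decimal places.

Signed shortest Δλ from -133.87° to -84.53° is +49.34°.
Midpoint longitude = -133.87° + (+49.34°)/2 = -133.87° + 24.67° = -109.20°.

109.20°W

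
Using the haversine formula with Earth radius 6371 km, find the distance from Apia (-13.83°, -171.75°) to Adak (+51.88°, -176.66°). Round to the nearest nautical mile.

Δλ = -176.66 − -171.75 = -4.91°.
Δφ = 51.88 − -13.83 = 65.71°.
a = sin²(Δφ/2) + cos φ₁ · cos φ₂ · sin²(Δλ/2) = 0.295422.
c = 2·atan2(√a, √(1−a)) = 1.14927 rad → d = 6371·c ≈ 7321.99 km ≈ 3953.56 nmi.

3954 nmi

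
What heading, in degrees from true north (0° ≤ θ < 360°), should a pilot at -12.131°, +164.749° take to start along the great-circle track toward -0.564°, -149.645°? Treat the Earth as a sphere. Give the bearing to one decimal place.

79.1°

Δλ = -149.645 − 164.749 = -314.394°; wrapped into (−180°, 180°]: 45.606°.
θ = atan2( sin Δλ · cos φ₂ , cos φ₁ · sin φ₂ − sin φ₁ · cos φ₂ · cos Δλ )
  = atan2(0.71451, 0.13739) = 79.116° → normalised to [0°, 360°): 79.116°.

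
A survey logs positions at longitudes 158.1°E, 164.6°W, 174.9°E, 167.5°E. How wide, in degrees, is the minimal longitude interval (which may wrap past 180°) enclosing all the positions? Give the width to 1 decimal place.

37.3°

Sort the longitudes: -164.6°, +158.1°, +167.5°, +174.9°.
Eastward gaps between consecutive values (wrapping around): 322.7°, 9.4°, 7.4°, 20.5°.
Largest gap = 322.7° ⇒ minimal covering band is its complement: 360° − 322.7° = 37.3°.
Band runs from +158.1° eastward to -164.6°, crossing the antimeridian.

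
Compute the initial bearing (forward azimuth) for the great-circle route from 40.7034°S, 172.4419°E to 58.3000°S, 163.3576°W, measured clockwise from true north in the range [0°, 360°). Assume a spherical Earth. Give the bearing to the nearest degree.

147°

Δλ = -163.3576 − 172.4419 = -335.7995°; wrapped into (−180°, 180°]: 24.2005°.
θ = atan2( sin Δλ · cos φ₂ , cos φ₁ · sin φ₂ − sin φ₁ · cos φ₂ · cos Δλ )
  = atan2(0.21541, -0.33243) = 147.058° → normalised to [0°, 360°): 147.058°.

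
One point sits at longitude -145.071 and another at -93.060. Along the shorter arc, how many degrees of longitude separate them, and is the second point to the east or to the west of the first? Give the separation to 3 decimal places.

Raw difference: -93.060 − -145.071 = 52.011°.
Normalise into (−180°, 180°]: 52.011° stays 52.011°.
Positive ⇒ the second point lies to the east; separation 52.011°.

52.011° east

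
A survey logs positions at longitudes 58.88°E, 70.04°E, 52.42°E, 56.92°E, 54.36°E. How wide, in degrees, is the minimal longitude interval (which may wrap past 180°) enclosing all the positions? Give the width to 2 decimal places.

Sort the longitudes: +52.42°, +54.36°, +56.92°, +58.88°, +70.04°.
Eastward gaps between consecutive values (wrapping around): 1.94°, 2.56°, 1.96°, 11.16°, 342.38°.
Largest gap = 342.38° ⇒ minimal covering band is its complement: 360° − 342.38° = 17.62°.
Band runs from +52.42° eastward to +70.04°.

17.62°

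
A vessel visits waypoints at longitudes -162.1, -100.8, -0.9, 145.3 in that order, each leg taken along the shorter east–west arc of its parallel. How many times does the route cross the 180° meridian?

Leg 1: -162.1° → -100.8°, shortest Δλ = 61.3° (east) — does not cross 180°.
Leg 2: -100.8° → -0.9°, shortest Δλ = 99.9° (east) — does not cross 180°.
Leg 3: -0.9° → +145.3°, shortest Δλ = 146.2° (east) — does not cross 180°.
Total crossings: 0.

0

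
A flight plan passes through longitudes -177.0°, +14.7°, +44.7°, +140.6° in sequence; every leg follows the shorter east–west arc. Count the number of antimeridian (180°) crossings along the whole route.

1

Leg 1: -177.0° → +14.7°, shortest Δλ = -168.3° (west) — crosses 180°.
Leg 2: +14.7° → +44.7°, shortest Δλ = 30.0° (east) — does not cross 180°.
Leg 3: +44.7° → +140.6°, shortest Δλ = 95.9° (east) — does not cross 180°.
Total crossings: 1.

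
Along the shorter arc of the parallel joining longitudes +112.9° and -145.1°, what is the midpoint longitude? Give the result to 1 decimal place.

Signed shortest Δλ from +112.9° to -145.1° is +102.0°.
Midpoint longitude = +112.9° + (+102.0°)/2 = +112.9° + 51.0° = +163.9°.
(The naïve average (+112.9 + -145.1)/2 = -16.1° is on the wrong side of the globe.)

+163.9°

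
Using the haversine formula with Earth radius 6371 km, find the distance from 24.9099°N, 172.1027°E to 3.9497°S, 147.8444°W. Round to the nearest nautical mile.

2908 nmi

Δλ = -147.8444 − 172.1027 = -319.9471°; wrapped into (−180°, 180°]: 40.0529°.
Δφ = -3.9497 − 24.9099 = -28.8596°.
a = sin²(Δφ/2) + cos φ₁ · cos φ₂ · sin²(Δλ/2) = 0.168210.
c = 2·atan2(√a, √(1−a)) = 0.84520 rad → d = 6371·c ≈ 5384.78 km ≈ 2907.55 nmi.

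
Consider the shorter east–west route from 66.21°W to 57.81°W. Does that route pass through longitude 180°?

No

Signed shortest Δλ = ((-57.81 − -66.21 + 180) mod 360) − 180 = 8.4°.
Going east by 8.4° from -66.21° reaches -57.81° without touching 180°.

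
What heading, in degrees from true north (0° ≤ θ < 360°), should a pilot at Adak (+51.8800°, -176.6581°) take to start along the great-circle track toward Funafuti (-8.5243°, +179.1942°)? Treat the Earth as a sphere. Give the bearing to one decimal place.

184.7°

Δλ = 179.1942 − -176.6581 = 355.8523°; wrapped into (−180°, 180°]: -4.1477°.
θ = atan2( sin Δλ · cos φ₂ , cos φ₁ · sin φ₂ − sin φ₁ · cos φ₂ · cos Δλ )
  = atan2(-0.07153, -0.86749) = -175.286° → normalised to [0°, 360°): 184.714°.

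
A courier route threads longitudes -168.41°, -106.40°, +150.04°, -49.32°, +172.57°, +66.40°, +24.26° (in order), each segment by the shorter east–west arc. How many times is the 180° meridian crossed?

3

Leg 1: -168.41° → -106.40°, shortest Δλ = 62.01° (east) — does not cross 180°.
Leg 2: -106.40° → +150.04°, shortest Δλ = -103.56° (west) — crosses 180°.
Leg 3: +150.04° → -49.32°, shortest Δλ = 160.64° (east) — crosses 180°.
Leg 4: -49.32° → +172.57°, shortest Δλ = -138.11° (west) — crosses 180°.
Leg 5: +172.57° → +66.40°, shortest Δλ = -106.17° (west) — does not cross 180°.
Leg 6: +66.40° → +24.26°, shortest Δλ = -42.14° (west) — does not cross 180°.
Total crossings: 3.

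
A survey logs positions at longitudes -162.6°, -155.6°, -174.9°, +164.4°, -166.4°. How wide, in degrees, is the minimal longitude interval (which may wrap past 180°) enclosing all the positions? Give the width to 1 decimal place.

Sort the longitudes: -174.9°, -166.4°, -162.6°, -155.6°, +164.4°.
Eastward gaps between consecutive values (wrapping around): 8.5°, 3.8°, 7.0°, 320.0°, 20.7°.
Largest gap = 320.0° ⇒ minimal covering band is its complement: 360° − 320.0° = 40.0°.
Band runs from +164.4° eastward to -155.6°, crossing the antimeridian.

40.0°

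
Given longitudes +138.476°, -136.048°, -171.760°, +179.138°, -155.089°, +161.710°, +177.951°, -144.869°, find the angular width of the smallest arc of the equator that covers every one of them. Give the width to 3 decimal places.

Sort the longitudes: -171.760°, -155.089°, -144.869°, -136.048°, +138.476°, +161.710°, +177.951°, +179.138°.
Eastward gaps between consecutive values (wrapping around): 16.671°, 10.220°, 8.821°, 274.524°, 23.234°, 16.241°, 1.187°, 9.102°.
Largest gap = 274.524° ⇒ minimal covering band is its complement: 360° − 274.524° = 85.476°.
Band runs from +138.476° eastward to -136.048°, crossing the antimeridian.

85.476°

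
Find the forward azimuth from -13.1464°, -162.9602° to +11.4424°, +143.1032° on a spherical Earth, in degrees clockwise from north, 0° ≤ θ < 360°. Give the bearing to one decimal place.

292.3°

Δλ = 143.1032 − -162.9602 = 306.0634°; wrapped into (−180°, 180°]: -53.9366°.
θ = atan2( sin Δλ · cos φ₂ , cos φ₁ · sin φ₂ − sin φ₁ · cos φ₂ · cos Δλ )
  = atan2(-0.79230, 0.32441) = -67.733° → normalised to [0°, 360°): 292.267°.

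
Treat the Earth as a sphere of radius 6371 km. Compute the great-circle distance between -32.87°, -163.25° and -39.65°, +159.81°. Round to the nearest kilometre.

Δλ = 159.81 − -163.25 = 323.06°; wrapped into (−180°, 180°]: -36.94°.
Δφ = -39.65 − -32.87 = -6.78°.
a = sin²(Δφ/2) + cos φ₁ · cos φ₂ · sin²(Δλ/2) = 0.068403.
c = 2·atan2(√a, √(1−a)) = 0.52923 rad → d = 6371·c ≈ 3371.75 km.

3372 km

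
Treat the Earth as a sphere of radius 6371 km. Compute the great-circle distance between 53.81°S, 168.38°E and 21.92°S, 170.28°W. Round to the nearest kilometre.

Δλ = -170.28 − 168.38 = -338.66°; wrapped into (−180°, 180°]: 21.34°.
Δφ = -21.92 − -53.81 = 31.89°.
a = sin²(Δφ/2) + cos φ₁ · cos φ₂ · sin²(Δλ/2) = 0.094247.
c = 2·atan2(√a, √(1−a)) = 0.62407 rad → d = 6371·c ≈ 3975.95 km.

3976 km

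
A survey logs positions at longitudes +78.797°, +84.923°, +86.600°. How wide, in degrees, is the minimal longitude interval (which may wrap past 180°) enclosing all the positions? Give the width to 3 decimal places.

7.803°

Sort the longitudes: +78.797°, +84.923°, +86.600°.
Eastward gaps between consecutive values (wrapping around): 6.126°, 1.677°, 352.197°.
Largest gap = 352.197° ⇒ minimal covering band is its complement: 360° − 352.197° = 7.803°.
Band runs from +78.797° eastward to +86.600°.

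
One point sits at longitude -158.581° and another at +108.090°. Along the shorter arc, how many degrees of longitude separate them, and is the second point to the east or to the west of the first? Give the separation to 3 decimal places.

Raw difference: 108.090 − -158.581 = 266.671°.
Normalise into (−180°, 180°]: 266.671° − 360° = -93.329°.
Negative ⇒ the second point lies to the west; separation 93.329°.

93.329° west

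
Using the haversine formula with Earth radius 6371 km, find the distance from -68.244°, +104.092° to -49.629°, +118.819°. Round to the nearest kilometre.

2222 km

Δλ = 118.819 − 104.092 = 14.727°.
Δφ = -49.629 − -68.244 = 18.615°.
a = sin²(Δφ/2) + cos φ₁ · cos φ₂ · sin²(Δλ/2) = 0.030101.
c = 2·atan2(√a, √(1−a)) = 0.34876 rad → d = 6371·c ≈ 2221.94 km.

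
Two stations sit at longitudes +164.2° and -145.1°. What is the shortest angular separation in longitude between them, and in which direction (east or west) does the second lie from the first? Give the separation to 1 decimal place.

Raw difference: -145.1 − 164.2 = -309.3°.
Normalise into (−180°, 180°]: -309.3° + 360° = 50.7°.
Positive ⇒ the second point lies to the east; separation 50.7°.

50.7° east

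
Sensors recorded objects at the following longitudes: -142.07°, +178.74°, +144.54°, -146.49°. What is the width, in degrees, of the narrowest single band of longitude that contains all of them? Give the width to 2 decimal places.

Sort the longitudes: -146.49°, -142.07°, +144.54°, +178.74°.
Eastward gaps between consecutive values (wrapping around): 4.42°, 286.61°, 34.20°, 34.77°.
Largest gap = 286.61° ⇒ minimal covering band is its complement: 360° − 286.61° = 73.39°.
Band runs from +144.54° eastward to -142.07°, crossing the antimeridian.

73.39°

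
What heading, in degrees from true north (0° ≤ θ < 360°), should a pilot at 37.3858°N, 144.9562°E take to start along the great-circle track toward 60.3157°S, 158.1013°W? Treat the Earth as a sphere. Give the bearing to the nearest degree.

154°

Δλ = -158.1013 − 144.9562 = -303.0575°; wrapped into (−180°, 180°]: 56.9425°.
θ = atan2( sin Δλ · cos φ₂ , cos φ₁ · sin φ₂ − sin φ₁ · cos φ₂ · cos Δλ )
  = atan2(0.41506, -0.85431) = 154.088° → normalised to [0°, 360°): 154.088°.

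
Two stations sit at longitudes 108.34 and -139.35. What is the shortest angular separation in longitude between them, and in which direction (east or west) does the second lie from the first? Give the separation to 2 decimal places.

112.31° east

Raw difference: -139.35 − 108.34 = -247.69°.
Normalise into (−180°, 180°]: -247.69° + 360° = 112.31°.
Positive ⇒ the second point lies to the east; separation 112.31°.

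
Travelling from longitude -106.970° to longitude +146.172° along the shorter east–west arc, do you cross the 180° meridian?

Naïve |146.172 − -106.970| = 253.142° > 180°, so the shorter arc goes the other way round — across 180°.
Signed shortest Δλ = ((146.172 − -106.970 + 180) mod 360) − 180 = -106.858°.
Going west by 106.858° from -106.970° passes through 180° before reaching +146.172°.

Yes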